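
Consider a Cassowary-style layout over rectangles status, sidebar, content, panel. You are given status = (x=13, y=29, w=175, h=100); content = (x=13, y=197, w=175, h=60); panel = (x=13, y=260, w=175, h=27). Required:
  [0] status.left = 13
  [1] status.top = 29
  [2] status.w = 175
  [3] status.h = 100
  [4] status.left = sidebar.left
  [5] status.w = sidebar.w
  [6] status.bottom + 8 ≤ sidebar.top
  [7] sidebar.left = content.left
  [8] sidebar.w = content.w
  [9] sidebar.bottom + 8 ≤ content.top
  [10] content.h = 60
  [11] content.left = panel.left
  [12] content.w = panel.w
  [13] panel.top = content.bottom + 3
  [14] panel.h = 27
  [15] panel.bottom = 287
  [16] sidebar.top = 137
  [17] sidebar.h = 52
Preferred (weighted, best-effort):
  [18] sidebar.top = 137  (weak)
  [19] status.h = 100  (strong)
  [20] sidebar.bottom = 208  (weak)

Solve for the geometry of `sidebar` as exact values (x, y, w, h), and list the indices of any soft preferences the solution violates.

sidebar = (x=13, y=137, w=175, h=52)
violated soft preferences: 20

1. sidebar.x = 13  [status.left = sidebar.left]
2. sidebar.w = 175  [status.w = sidebar.w]
3. sidebar.y = 137  [sidebar.top = 137]
4. sidebar.h = 52  [sidebar.h = 52]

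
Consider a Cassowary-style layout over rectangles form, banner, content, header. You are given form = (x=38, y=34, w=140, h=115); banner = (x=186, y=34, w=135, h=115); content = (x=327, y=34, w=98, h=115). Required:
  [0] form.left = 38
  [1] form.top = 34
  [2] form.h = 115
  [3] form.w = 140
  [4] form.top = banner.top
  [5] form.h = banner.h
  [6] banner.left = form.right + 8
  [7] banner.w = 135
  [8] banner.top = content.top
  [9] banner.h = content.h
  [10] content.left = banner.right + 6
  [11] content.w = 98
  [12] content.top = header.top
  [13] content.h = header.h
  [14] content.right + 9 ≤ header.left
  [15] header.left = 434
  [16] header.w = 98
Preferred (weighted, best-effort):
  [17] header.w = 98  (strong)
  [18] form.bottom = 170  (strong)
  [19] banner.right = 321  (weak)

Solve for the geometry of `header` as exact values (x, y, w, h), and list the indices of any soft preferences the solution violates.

1. header.y = 34  [content.top = header.top]
2. header.h = 115  [content.h = header.h]
3. header.x = 434  [header.left = 434]
4. header.w = 98  [header.w = 98]

header = (x=434, y=34, w=98, h=115)
violated soft preferences: 18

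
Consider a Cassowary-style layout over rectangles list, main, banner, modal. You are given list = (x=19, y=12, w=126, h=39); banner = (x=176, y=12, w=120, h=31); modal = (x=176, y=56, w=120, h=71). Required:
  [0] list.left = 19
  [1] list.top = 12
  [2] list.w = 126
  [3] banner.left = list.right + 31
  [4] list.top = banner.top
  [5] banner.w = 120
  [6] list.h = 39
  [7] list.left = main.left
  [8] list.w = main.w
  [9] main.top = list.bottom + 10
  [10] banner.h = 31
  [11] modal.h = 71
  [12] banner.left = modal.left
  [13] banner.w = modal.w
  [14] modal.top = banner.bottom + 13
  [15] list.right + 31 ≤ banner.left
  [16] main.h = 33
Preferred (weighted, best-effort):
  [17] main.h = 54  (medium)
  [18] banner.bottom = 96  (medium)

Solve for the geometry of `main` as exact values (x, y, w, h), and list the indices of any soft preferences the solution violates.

1. main.x = 19  [list.left = main.left]
2. main.w = 126  [list.w = main.w]
3. main.y = 61  [main.top = list.bottom + 10]
4. main.h = 33  [main.h = 33]

main = (x=19, y=61, w=126, h=33)
violated soft preferences: 17, 18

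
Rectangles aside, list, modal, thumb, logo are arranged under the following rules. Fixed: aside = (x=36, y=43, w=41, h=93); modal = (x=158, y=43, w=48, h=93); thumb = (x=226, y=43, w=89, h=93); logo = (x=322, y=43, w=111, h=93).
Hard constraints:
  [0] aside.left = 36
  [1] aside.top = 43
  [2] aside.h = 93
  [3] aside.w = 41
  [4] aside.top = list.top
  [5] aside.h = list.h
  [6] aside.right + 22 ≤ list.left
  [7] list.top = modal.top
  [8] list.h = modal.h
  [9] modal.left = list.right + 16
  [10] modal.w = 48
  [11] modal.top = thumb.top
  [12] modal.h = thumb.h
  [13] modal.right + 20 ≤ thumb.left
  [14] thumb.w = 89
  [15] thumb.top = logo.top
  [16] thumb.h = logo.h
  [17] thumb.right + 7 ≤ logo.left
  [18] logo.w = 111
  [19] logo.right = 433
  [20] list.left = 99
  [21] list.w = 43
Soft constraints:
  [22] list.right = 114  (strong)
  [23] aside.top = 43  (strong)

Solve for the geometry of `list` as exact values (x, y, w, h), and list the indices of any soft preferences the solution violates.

list = (x=99, y=43, w=43, h=93)
violated soft preferences: 22

1. list.y = 43  [aside.top = list.top]
2. list.h = 93  [aside.h = list.h]
3. list.x = 99  [list.left = 99]
4. list.w = 43  [list.w = 43]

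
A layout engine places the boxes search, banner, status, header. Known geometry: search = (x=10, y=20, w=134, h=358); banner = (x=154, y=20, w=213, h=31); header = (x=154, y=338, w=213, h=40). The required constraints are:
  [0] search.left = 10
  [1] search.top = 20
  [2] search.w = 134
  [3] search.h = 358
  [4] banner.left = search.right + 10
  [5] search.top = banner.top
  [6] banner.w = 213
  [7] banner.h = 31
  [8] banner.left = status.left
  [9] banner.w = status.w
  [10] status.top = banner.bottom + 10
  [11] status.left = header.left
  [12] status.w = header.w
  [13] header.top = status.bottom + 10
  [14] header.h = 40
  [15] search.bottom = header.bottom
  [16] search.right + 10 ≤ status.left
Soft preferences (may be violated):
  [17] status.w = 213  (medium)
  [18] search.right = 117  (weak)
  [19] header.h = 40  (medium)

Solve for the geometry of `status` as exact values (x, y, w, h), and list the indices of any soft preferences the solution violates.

1. status.x = 154  [banner.left = status.left]
2. status.w = 213  [banner.w = status.w]
3. status.y = 61  [status.top = banner.bottom + 10]
4. status.h = 267  [header.top = status.bottom + 10]

status = (x=154, y=61, w=213, h=267)
violated soft preferences: 18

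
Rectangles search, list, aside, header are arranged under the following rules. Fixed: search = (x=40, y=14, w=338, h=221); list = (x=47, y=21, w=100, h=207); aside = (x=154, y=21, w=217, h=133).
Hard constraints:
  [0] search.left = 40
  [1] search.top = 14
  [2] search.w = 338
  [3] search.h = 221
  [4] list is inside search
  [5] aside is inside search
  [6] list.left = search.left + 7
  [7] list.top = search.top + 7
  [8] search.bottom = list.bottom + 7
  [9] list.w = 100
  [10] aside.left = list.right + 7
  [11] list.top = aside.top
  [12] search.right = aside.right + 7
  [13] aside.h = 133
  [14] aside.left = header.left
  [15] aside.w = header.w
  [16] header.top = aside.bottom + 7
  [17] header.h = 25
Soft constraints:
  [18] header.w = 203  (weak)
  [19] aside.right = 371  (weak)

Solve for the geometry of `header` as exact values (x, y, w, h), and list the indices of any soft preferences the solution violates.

header = (x=154, y=161, w=217, h=25)
violated soft preferences: 18

1. header.x = 154  [aside.left = header.left]
2. header.w = 217  [aside.w = header.w]
3. header.y = 161  [header.top = aside.bottom + 7]
4. header.h = 25  [header.h = 25]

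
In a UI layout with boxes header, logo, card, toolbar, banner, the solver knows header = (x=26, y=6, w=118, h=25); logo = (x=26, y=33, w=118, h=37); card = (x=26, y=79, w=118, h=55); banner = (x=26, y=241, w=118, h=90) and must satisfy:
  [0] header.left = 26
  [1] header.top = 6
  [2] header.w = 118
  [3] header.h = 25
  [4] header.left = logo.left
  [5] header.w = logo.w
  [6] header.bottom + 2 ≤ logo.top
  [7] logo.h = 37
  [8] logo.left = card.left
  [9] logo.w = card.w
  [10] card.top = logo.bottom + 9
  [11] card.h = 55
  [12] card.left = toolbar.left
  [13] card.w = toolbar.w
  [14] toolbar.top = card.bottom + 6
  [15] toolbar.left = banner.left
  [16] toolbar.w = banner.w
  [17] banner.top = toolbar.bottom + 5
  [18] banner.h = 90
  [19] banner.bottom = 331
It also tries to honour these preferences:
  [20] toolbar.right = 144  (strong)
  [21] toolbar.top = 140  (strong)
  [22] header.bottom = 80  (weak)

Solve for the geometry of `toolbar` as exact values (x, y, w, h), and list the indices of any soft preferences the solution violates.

1. toolbar.x = 26  [card.left = toolbar.left]
2. toolbar.w = 118  [card.w = toolbar.w]
3. toolbar.y = 140  [toolbar.top = card.bottom + 6]
4. toolbar.h = 96  [banner.top = toolbar.bottom + 5]

toolbar = (x=26, y=140, w=118, h=96)
violated soft preferences: 22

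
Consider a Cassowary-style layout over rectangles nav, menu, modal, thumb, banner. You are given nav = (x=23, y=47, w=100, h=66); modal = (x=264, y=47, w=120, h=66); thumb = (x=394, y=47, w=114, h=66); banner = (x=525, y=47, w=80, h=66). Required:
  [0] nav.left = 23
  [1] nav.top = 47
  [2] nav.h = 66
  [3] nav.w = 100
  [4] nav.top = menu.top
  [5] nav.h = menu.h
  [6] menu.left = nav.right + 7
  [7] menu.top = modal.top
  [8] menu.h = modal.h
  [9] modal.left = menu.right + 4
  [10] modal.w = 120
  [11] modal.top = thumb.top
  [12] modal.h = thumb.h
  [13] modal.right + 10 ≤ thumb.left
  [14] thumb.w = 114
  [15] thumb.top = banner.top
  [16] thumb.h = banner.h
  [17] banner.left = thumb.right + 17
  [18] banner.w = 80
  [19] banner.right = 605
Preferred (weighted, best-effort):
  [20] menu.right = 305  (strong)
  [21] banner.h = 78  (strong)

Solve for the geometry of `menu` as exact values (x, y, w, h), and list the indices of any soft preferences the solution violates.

1. menu.y = 47  [nav.top = menu.top]
2. menu.h = 66  [nav.h = menu.h]
3. menu.x = 130  [menu.left = nav.right + 7]
4. menu.w = 130  [modal.left = menu.right + 4]

menu = (x=130, y=47, w=130, h=66)
violated soft preferences: 20, 21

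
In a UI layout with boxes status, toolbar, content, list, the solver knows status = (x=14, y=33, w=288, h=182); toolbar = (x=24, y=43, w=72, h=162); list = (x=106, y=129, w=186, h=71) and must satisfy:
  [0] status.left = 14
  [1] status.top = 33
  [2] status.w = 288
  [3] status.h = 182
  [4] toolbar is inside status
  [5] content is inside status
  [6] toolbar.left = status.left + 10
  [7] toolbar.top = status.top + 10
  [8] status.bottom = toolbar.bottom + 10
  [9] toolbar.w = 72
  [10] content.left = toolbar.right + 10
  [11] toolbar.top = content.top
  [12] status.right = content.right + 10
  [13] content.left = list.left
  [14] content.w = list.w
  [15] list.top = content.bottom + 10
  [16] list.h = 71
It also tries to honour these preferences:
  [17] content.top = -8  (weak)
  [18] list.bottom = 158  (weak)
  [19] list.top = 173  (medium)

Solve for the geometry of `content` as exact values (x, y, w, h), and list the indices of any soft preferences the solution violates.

content = (x=106, y=43, w=186, h=76)
violated soft preferences: 17, 18, 19

1. content.x = 106  [content.left = toolbar.right + 10]
2. content.y = 43  [toolbar.top = content.top]
3. content.w = 186  [status.right = content.right + 10]
4. content.h = 76  [list.top = content.bottom + 10]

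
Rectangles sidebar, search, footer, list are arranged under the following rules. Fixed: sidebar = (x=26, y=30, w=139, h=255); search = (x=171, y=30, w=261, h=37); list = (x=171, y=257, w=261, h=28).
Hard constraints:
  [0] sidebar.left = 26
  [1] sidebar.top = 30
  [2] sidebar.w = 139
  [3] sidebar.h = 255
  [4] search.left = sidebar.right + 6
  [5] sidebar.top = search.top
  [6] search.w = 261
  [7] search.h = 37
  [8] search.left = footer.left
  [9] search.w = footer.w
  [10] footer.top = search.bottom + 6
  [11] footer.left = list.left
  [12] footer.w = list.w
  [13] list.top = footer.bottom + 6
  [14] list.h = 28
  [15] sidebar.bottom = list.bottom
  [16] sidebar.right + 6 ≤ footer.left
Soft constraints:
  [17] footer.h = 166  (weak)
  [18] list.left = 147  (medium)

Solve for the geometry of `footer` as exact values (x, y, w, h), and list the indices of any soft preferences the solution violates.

1. footer.x = 171  [search.left = footer.left]
2. footer.w = 261  [search.w = footer.w]
3. footer.y = 73  [footer.top = search.bottom + 6]
4. footer.h = 178  [list.top = footer.bottom + 6]

footer = (x=171, y=73, w=261, h=178)
violated soft preferences: 17, 18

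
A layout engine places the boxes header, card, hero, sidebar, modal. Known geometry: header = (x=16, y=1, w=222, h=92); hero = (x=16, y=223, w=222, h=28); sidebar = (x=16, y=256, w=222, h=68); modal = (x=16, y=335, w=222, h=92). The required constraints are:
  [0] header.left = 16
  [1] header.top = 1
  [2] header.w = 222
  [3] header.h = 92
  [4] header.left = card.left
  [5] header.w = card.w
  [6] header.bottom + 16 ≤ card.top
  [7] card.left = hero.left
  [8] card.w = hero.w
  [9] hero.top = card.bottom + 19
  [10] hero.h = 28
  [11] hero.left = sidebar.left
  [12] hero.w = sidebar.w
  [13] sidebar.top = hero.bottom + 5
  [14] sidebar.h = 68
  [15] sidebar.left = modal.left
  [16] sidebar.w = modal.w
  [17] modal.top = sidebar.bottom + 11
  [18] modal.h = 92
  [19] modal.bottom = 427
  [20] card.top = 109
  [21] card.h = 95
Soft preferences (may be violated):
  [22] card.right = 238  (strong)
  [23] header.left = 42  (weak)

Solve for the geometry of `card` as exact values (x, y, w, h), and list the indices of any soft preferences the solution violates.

1. card.x = 16  [header.left = card.left]
2. card.w = 222  [header.w = card.w]
3. card.y = 109  [card.top = 109]
4. card.h = 95  [card.h = 95]

card = (x=16, y=109, w=222, h=95)
violated soft preferences: 23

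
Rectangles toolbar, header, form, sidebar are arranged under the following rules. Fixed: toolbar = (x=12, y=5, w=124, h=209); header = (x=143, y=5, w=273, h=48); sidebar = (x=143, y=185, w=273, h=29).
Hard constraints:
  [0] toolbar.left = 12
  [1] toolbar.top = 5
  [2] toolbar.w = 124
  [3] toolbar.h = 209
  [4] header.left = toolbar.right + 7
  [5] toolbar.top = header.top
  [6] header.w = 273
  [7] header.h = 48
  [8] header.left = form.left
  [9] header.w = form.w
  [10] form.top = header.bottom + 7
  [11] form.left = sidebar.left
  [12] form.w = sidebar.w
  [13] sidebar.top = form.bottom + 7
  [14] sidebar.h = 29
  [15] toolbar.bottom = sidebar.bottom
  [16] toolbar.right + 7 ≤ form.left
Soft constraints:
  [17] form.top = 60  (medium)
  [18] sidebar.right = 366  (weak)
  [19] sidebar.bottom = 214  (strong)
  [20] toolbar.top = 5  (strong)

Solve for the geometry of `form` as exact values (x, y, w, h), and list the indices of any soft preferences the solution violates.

form = (x=143, y=60, w=273, h=118)
violated soft preferences: 18

1. form.x = 143  [header.left = form.left]
2. form.w = 273  [header.w = form.w]
3. form.y = 60  [form.top = header.bottom + 7]
4. form.h = 118  [sidebar.top = form.bottom + 7]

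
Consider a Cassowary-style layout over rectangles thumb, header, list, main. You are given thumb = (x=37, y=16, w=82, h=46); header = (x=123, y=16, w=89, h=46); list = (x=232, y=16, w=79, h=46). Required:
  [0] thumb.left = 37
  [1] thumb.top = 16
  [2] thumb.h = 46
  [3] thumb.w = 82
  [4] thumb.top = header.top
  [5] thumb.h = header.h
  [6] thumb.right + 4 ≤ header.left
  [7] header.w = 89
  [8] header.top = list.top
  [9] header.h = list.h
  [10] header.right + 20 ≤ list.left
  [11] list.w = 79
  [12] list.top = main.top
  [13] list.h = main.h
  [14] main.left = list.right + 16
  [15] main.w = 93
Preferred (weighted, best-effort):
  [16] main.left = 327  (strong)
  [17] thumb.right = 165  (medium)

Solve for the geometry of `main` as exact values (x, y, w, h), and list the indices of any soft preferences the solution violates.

1. main.y = 16  [list.top = main.top]
2. main.h = 46  [list.h = main.h]
3. main.x = 327  [main.left = list.right + 16]
4. main.w = 93  [main.w = 93]

main = (x=327, y=16, w=93, h=46)
violated soft preferences: 17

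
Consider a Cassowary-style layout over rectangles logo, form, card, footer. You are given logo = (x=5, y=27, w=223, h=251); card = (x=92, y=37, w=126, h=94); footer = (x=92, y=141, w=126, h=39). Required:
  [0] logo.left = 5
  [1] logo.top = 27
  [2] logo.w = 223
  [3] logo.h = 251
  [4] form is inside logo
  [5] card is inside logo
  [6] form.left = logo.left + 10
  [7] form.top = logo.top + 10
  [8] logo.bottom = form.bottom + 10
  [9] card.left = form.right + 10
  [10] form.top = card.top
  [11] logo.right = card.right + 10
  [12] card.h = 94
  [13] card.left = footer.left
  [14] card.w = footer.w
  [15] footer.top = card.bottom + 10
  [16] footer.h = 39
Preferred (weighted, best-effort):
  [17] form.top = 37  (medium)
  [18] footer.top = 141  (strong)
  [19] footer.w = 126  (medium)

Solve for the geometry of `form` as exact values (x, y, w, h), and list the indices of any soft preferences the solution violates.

form = (x=15, y=37, w=67, h=231)
violated soft preferences: none

1. form.x = 15  [form.left = logo.left + 10]
2. form.y = 37  [form.top = logo.top + 10]
3. form.h = 231  [logo.bottom = form.bottom + 10]
4. form.w = 67  [card.left = form.right + 10]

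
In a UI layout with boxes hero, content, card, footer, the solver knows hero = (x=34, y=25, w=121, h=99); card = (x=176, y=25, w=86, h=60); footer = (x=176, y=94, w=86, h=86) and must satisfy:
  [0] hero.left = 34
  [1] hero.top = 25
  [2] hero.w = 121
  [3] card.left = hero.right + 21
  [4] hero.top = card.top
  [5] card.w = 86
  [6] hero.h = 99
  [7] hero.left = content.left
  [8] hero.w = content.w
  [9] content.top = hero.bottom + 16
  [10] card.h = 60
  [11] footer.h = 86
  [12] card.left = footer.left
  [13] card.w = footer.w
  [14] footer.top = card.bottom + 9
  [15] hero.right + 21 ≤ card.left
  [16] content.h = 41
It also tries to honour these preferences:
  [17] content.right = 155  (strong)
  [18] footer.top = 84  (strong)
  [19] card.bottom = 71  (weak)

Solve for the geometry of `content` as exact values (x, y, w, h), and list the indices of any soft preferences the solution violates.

1. content.x = 34  [hero.left = content.left]
2. content.w = 121  [hero.w = content.w]
3. content.y = 140  [content.top = hero.bottom + 16]
4. content.h = 41  [content.h = 41]

content = (x=34, y=140, w=121, h=41)
violated soft preferences: 18, 19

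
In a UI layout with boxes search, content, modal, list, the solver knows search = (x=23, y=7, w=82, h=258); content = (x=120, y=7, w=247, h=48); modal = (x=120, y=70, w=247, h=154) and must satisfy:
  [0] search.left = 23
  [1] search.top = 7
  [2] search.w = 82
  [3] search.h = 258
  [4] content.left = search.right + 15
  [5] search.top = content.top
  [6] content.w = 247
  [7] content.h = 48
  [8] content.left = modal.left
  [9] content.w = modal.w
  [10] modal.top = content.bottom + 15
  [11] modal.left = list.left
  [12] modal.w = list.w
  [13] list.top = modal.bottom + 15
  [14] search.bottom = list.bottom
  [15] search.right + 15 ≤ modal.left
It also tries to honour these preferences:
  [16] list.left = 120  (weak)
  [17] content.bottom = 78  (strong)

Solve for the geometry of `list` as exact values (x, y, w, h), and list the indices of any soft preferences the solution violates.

1. list.x = 120  [modal.left = list.left]
2. list.w = 247  [modal.w = list.w]
3. list.y = 239  [list.top = modal.bottom + 15]
4. list.h = 26  [search.bottom = list.bottom]

list = (x=120, y=239, w=247, h=26)
violated soft preferences: 17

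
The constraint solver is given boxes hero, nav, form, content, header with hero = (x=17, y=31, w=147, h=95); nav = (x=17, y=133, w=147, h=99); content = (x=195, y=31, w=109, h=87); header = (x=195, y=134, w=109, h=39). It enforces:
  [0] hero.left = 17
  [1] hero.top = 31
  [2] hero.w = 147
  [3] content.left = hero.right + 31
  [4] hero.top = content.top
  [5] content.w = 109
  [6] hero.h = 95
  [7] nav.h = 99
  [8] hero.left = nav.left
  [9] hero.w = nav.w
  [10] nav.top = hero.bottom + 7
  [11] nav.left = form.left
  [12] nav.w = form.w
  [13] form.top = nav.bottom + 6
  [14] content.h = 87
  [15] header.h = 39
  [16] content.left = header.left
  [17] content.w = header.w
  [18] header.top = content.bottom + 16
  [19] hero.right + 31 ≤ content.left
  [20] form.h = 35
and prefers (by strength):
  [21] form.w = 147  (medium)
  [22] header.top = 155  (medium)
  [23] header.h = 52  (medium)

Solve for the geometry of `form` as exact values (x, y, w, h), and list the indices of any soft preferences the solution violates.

form = (x=17, y=238, w=147, h=35)
violated soft preferences: 22, 23

1. form.x = 17  [nav.left = form.left]
2. form.w = 147  [nav.w = form.w]
3. form.y = 238  [form.top = nav.bottom + 6]
4. form.h = 35  [form.h = 35]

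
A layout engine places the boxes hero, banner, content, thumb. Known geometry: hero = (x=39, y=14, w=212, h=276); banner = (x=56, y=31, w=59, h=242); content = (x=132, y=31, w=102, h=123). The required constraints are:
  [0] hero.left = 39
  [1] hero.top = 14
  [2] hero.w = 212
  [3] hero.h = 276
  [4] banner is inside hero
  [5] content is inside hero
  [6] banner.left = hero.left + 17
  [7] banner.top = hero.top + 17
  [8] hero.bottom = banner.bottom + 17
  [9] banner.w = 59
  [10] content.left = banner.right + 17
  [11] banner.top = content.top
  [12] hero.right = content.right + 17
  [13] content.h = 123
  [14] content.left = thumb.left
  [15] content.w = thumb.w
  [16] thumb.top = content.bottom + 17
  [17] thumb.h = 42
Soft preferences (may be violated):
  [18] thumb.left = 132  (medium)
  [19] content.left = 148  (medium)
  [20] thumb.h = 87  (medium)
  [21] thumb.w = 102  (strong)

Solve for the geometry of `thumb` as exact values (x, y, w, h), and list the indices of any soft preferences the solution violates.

thumb = (x=132, y=171, w=102, h=42)
violated soft preferences: 19, 20

1. thumb.x = 132  [content.left = thumb.left]
2. thumb.w = 102  [content.w = thumb.w]
3. thumb.y = 171  [thumb.top = content.bottom + 17]
4. thumb.h = 42  [thumb.h = 42]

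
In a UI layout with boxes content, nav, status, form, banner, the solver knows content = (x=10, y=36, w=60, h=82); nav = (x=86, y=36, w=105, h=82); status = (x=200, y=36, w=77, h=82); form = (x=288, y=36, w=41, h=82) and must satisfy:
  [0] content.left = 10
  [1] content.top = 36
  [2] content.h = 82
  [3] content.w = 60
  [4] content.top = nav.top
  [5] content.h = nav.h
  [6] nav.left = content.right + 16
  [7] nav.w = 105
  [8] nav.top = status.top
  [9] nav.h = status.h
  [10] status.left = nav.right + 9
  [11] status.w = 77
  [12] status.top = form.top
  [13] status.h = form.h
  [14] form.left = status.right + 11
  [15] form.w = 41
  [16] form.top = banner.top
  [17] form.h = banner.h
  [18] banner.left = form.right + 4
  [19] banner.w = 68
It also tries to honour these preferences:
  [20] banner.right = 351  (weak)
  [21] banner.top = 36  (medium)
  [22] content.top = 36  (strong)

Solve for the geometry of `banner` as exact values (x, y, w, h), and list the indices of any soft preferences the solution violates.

banner = (x=333, y=36, w=68, h=82)
violated soft preferences: 20

1. banner.y = 36  [form.top = banner.top]
2. banner.h = 82  [form.h = banner.h]
3. banner.x = 333  [banner.left = form.right + 4]
4. banner.w = 68  [banner.w = 68]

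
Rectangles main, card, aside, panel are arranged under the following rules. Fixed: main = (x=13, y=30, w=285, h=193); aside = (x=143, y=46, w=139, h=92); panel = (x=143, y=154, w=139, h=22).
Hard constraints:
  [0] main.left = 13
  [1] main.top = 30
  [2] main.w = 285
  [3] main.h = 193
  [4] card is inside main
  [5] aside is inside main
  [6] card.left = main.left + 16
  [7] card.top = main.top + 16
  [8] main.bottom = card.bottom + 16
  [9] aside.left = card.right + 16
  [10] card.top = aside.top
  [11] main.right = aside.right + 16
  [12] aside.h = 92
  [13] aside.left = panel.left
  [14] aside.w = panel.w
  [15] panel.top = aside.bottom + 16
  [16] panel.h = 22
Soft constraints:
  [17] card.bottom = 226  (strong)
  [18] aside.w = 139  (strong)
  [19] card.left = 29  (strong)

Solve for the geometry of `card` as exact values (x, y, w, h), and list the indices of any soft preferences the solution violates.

card = (x=29, y=46, w=98, h=161)
violated soft preferences: 17

1. card.x = 29  [card.left = main.left + 16]
2. card.y = 46  [card.top = main.top + 16]
3. card.h = 161  [main.bottom = card.bottom + 16]
4. card.w = 98  [aside.left = card.right + 16]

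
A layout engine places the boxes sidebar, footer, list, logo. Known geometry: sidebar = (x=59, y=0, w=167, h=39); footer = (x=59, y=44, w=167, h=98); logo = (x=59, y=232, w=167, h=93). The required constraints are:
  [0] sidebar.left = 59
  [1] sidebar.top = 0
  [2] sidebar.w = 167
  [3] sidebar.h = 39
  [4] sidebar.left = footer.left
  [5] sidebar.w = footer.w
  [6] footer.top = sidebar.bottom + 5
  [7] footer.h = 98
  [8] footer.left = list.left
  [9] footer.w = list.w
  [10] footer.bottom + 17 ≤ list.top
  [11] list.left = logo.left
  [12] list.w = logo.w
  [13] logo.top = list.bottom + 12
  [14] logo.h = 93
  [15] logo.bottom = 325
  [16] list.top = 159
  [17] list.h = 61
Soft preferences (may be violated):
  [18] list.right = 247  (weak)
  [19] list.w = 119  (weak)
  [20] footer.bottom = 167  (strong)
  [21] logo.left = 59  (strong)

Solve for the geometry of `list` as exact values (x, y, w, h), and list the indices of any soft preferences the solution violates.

list = (x=59, y=159, w=167, h=61)
violated soft preferences: 18, 19, 20

1. list.x = 59  [footer.left = list.left]
2. list.w = 167  [footer.w = list.w]
3. list.y = 159  [list.top = 159]
4. list.h = 61  [list.h = 61]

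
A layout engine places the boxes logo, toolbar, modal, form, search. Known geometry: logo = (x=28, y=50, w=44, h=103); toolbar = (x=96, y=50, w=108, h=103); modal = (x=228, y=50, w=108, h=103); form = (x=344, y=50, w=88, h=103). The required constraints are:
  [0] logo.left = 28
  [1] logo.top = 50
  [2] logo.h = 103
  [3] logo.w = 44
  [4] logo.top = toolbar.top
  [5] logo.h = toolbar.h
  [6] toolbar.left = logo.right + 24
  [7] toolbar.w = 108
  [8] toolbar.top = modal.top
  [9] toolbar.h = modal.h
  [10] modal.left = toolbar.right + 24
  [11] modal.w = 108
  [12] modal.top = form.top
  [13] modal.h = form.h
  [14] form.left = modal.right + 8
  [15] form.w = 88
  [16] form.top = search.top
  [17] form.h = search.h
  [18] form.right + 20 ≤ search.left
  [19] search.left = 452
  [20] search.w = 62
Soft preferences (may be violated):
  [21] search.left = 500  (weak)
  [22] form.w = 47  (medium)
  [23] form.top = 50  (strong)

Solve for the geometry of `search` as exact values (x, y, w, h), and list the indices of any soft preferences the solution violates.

search = (x=452, y=50, w=62, h=103)
violated soft preferences: 21, 22

1. search.y = 50  [form.top = search.top]
2. search.h = 103  [form.h = search.h]
3. search.x = 452  [search.left = 452]
4. search.w = 62  [search.w = 62]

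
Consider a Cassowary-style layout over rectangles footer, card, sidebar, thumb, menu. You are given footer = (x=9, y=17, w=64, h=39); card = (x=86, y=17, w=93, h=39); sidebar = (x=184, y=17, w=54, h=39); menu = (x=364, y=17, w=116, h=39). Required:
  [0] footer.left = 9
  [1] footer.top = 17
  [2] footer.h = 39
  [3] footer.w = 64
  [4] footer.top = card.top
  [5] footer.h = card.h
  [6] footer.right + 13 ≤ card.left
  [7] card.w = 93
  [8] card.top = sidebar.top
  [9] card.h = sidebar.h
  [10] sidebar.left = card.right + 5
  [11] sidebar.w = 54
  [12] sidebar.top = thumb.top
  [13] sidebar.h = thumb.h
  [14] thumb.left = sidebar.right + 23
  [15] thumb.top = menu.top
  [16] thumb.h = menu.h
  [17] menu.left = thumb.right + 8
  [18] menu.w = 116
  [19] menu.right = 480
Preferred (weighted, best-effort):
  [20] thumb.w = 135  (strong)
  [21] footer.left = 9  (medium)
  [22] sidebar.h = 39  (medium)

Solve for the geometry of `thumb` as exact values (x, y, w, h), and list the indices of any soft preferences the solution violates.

thumb = (x=261, y=17, w=95, h=39)
violated soft preferences: 20

1. thumb.y = 17  [sidebar.top = thumb.top]
2. thumb.h = 39  [sidebar.h = thumb.h]
3. thumb.x = 261  [thumb.left = sidebar.right + 23]
4. thumb.w = 95  [menu.left = thumb.right + 8]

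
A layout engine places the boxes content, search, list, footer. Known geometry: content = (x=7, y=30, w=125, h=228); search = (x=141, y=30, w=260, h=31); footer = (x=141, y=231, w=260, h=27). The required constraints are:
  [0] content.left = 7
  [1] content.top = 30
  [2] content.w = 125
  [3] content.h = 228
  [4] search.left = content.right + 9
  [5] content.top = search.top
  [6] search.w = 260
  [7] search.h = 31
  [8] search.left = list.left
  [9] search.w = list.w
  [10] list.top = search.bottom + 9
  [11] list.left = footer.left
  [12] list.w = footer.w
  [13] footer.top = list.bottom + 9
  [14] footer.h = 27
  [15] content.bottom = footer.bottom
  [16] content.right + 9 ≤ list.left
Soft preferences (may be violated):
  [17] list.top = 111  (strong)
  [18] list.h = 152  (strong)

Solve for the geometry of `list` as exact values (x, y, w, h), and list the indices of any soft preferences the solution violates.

1. list.x = 141  [search.left = list.left]
2. list.w = 260  [search.w = list.w]
3. list.y = 70  [list.top = search.bottom + 9]
4. list.h = 152  [footer.top = list.bottom + 9]

list = (x=141, y=70, w=260, h=152)
violated soft preferences: 17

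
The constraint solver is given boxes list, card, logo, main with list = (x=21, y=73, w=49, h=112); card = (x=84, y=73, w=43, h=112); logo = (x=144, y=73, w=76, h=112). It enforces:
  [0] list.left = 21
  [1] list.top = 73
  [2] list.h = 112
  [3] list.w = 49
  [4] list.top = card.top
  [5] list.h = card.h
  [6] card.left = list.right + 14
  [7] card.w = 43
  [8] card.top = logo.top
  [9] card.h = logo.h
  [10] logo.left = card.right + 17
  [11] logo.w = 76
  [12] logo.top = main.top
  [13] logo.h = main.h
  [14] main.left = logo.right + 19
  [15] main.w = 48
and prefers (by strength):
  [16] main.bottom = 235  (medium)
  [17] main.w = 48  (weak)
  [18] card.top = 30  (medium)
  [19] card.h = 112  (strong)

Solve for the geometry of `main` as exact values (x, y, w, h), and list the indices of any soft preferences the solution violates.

main = (x=239, y=73, w=48, h=112)
violated soft preferences: 16, 18

1. main.y = 73  [logo.top = main.top]
2. main.h = 112  [logo.h = main.h]
3. main.x = 239  [main.left = logo.right + 19]
4. main.w = 48  [main.w = 48]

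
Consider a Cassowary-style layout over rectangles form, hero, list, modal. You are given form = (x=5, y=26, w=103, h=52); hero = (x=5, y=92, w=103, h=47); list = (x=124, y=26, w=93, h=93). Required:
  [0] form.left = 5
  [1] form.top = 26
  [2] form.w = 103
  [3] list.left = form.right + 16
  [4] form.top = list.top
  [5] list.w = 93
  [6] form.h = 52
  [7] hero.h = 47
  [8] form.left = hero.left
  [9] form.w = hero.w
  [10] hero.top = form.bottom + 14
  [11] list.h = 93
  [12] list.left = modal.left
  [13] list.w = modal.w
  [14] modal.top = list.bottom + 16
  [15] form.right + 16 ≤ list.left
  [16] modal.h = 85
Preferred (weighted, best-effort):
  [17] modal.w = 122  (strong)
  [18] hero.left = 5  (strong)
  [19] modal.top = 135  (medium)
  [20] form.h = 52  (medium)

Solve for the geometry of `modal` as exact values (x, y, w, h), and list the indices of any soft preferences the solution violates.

modal = (x=124, y=135, w=93, h=85)
violated soft preferences: 17

1. modal.x = 124  [list.left = modal.left]
2. modal.w = 93  [list.w = modal.w]
3. modal.y = 135  [modal.top = list.bottom + 16]
4. modal.h = 85  [modal.h = 85]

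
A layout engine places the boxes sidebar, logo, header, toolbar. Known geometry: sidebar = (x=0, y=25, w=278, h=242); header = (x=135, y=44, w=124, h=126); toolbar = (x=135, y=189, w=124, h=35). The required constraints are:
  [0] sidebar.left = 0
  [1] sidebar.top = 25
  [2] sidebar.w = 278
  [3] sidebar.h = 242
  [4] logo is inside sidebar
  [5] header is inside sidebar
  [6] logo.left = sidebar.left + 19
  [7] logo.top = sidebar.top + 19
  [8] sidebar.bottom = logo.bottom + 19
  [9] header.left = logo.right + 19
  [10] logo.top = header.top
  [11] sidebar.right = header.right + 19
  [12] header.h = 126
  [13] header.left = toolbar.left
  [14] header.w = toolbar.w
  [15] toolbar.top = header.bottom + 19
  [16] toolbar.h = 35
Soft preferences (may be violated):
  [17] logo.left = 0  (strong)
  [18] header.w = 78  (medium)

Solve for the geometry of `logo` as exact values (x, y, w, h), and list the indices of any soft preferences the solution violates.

1. logo.x = 19  [logo.left = sidebar.left + 19]
2. logo.y = 44  [logo.top = sidebar.top + 19]
3. logo.h = 204  [sidebar.bottom = logo.bottom + 19]
4. logo.w = 97  [header.left = logo.right + 19]

logo = (x=19, y=44, w=97, h=204)
violated soft preferences: 17, 18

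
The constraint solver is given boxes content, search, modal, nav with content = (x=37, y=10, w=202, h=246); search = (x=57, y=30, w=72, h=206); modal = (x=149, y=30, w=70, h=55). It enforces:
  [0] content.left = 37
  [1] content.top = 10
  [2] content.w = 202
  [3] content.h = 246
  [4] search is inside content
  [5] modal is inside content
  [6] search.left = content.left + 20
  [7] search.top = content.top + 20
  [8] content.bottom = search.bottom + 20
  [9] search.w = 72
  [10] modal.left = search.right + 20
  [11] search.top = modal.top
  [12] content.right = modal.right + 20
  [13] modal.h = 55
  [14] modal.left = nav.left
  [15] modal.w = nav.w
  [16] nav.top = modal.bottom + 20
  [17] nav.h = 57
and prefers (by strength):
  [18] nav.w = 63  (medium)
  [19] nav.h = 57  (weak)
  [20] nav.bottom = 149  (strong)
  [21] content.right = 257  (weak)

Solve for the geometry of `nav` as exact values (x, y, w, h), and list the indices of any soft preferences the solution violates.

1. nav.x = 149  [modal.left = nav.left]
2. nav.w = 70  [modal.w = nav.w]
3. nav.y = 105  [nav.top = modal.bottom + 20]
4. nav.h = 57  [nav.h = 57]

nav = (x=149, y=105, w=70, h=57)
violated soft preferences: 18, 20, 21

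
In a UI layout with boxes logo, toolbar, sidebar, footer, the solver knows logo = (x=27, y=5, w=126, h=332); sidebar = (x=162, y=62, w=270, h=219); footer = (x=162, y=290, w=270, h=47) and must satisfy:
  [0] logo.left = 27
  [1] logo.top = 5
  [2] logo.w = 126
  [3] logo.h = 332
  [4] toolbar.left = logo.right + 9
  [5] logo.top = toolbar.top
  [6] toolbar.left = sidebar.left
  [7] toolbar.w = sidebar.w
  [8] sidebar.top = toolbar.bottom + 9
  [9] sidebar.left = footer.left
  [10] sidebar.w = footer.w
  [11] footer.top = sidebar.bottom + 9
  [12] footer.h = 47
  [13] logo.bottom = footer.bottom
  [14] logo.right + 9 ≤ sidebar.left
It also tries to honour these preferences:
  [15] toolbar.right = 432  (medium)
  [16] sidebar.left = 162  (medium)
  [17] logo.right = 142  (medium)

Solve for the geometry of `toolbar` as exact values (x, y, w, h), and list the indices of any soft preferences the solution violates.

1. toolbar.x = 162  [toolbar.left = logo.right + 9]
2. toolbar.y = 5  [logo.top = toolbar.top]
3. toolbar.w = 270  [toolbar.w = sidebar.w]
4. toolbar.h = 48  [sidebar.top = toolbar.bottom + 9]

toolbar = (x=162, y=5, w=270, h=48)
violated soft preferences: 17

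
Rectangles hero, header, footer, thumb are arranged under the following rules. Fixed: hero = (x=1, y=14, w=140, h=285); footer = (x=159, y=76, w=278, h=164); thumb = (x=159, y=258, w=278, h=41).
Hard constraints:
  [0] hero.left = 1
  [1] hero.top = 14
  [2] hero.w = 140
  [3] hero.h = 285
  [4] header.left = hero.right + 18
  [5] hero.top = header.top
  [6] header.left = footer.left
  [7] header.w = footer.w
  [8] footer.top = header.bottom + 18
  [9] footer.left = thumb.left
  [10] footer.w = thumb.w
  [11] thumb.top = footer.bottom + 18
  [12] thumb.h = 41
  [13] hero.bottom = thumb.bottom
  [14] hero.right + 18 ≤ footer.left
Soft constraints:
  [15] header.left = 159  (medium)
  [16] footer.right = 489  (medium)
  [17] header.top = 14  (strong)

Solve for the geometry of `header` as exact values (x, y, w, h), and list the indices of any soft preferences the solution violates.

1. header.x = 159  [header.left = hero.right + 18]
2. header.y = 14  [hero.top = header.top]
3. header.w = 278  [header.w = footer.w]
4. header.h = 44  [footer.top = header.bottom + 18]

header = (x=159, y=14, w=278, h=44)
violated soft preferences: 16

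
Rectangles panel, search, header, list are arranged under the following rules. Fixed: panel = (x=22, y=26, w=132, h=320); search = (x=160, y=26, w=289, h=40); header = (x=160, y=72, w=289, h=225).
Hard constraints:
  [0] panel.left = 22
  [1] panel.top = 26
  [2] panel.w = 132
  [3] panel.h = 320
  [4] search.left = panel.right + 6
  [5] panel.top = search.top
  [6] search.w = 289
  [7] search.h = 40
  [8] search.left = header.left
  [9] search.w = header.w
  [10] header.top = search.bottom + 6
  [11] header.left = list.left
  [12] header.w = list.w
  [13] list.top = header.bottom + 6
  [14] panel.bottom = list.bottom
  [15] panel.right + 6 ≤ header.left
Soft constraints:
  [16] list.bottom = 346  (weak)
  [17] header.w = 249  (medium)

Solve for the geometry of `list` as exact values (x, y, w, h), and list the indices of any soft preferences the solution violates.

1. list.x = 160  [header.left = list.left]
2. list.w = 289  [header.w = list.w]
3. list.y = 303  [list.top = header.bottom + 6]
4. list.h = 43  [panel.bottom = list.bottom]

list = (x=160, y=303, w=289, h=43)
violated soft preferences: 17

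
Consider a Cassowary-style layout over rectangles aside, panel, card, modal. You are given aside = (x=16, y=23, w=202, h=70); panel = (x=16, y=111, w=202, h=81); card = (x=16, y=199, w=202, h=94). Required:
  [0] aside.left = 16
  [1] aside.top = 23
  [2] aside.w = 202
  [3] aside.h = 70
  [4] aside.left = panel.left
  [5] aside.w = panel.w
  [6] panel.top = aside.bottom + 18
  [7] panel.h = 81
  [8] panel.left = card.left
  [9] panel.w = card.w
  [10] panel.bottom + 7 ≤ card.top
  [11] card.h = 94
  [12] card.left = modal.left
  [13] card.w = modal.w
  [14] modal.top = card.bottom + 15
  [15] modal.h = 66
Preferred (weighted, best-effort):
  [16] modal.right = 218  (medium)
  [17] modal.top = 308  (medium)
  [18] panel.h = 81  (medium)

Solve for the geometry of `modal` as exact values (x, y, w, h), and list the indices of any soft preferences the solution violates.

1. modal.x = 16  [card.left = modal.left]
2. modal.w = 202  [card.w = modal.w]
3. modal.y = 308  [modal.top = card.bottom + 15]
4. modal.h = 66  [modal.h = 66]

modal = (x=16, y=308, w=202, h=66)
violated soft preferences: none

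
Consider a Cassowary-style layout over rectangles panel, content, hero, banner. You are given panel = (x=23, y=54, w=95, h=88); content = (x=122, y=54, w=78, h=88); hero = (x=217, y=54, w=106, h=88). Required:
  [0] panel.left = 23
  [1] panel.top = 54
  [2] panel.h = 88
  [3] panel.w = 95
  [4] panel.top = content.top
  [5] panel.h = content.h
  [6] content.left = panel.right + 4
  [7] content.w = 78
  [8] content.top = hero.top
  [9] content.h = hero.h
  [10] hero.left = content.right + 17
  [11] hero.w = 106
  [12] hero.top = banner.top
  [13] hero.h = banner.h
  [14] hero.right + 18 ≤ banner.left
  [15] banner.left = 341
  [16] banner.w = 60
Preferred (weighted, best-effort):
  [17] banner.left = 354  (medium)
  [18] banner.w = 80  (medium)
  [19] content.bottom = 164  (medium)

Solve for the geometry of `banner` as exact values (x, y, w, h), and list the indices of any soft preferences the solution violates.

1. banner.y = 54  [hero.top = banner.top]
2. banner.h = 88  [hero.h = banner.h]
3. banner.x = 341  [banner.left = 341]
4. banner.w = 60  [banner.w = 60]

banner = (x=341, y=54, w=60, h=88)
violated soft preferences: 17, 18, 19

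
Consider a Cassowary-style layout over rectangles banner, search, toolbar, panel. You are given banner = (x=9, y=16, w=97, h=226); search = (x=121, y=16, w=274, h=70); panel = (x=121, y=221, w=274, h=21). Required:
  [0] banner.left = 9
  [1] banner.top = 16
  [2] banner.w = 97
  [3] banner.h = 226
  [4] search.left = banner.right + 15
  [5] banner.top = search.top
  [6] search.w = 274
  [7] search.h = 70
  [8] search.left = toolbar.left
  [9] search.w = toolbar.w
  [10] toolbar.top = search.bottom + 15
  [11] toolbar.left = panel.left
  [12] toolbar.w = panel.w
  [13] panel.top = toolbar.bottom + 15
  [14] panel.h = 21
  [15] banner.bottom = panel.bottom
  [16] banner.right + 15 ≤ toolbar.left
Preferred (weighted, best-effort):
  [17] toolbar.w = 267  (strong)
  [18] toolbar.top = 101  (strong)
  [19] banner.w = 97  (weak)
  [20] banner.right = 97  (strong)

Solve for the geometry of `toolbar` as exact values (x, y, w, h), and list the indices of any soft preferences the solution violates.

1. toolbar.x = 121  [search.left = toolbar.left]
2. toolbar.w = 274  [search.w = toolbar.w]
3. toolbar.y = 101  [toolbar.top = search.bottom + 15]
4. toolbar.h = 105  [panel.top = toolbar.bottom + 15]

toolbar = (x=121, y=101, w=274, h=105)
violated soft preferences: 17, 20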